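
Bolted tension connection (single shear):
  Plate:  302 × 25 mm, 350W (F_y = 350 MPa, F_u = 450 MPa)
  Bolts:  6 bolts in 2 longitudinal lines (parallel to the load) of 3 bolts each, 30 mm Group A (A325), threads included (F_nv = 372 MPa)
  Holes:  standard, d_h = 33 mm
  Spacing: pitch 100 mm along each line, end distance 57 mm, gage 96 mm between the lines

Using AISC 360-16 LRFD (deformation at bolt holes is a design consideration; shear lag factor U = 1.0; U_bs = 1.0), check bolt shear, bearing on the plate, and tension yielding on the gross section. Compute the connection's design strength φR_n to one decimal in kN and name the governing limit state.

Bolt shear: A_b = π(30)²/4 = 706.86 mm². φR_n = 0.75 × 372 × 706.86 × 6 × 1 = 1183.3 kN.
Bearing (25 mm plate, F_u = 450 MPa): end bolts L_c = 57 − 33/2 = 40.5, R_n = min(1.2×40.5×25×450, 2.4×30×25×450) = 546.75 kN/bolt; interior L_c = 100 − 33 = 67, R_n = 810 kN/bolt. φR_n = 0.75 × (2×546.75 + 4×810) = 3250.1 kN.
Tension yield (gross): A_g = 302×25 = 7550 mm². φR_n = 0.90 × 350 × 7550 = 2378.3 kN.
Governing: min(1183.3, 3250.1, 2378.3) = 1183.3 kN → bolt shear.

1183.3 kN (bolt shear governs)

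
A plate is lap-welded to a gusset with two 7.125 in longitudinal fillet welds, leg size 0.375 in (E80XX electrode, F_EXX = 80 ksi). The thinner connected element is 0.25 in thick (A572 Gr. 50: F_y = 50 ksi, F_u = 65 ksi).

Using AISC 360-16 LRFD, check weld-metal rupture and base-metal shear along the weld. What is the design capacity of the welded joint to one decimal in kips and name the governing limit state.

104.2 kips (base-metal shear governs)

Weld metal: throat = 0.707×0.375 = 0.26513 in, L = 2×7.125 = 14.25 in. φR_n = 0.75 × 0.6 × 80 × 0.26513 × 14.25 = 136.0 kips.
Base metal shear (0.25 in plate): yield φR_n = 1.0×0.6×50×0.25×14.25 = 106.9 kips; rupture φR_n = 0.75×0.6×65×0.25×14.25 = 104.2 kips; take 104.2 kips (rupture).
Governing: min(136.0, 104.2) = 104.2 kips → base-metal shear.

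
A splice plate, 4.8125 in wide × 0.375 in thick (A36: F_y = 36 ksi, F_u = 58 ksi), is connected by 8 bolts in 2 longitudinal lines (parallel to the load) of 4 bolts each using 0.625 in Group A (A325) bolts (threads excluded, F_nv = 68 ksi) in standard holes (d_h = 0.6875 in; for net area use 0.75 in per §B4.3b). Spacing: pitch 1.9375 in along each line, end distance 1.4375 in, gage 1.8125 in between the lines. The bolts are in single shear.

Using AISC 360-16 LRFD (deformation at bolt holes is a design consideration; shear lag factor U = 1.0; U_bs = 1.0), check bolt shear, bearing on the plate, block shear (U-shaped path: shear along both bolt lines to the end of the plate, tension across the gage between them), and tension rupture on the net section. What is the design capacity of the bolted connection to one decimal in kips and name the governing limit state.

54.0 kips (net-section rupture governs)

Bolt shear: A_b = π(0.625)²/4 = 0.3068 in². φR_n = 0.75 × 68 × 0.3068 × 8 × 1 = 125.2 kips.
Bearing (0.375 in plate, F_u = 58 ksi): end bolts L_c = 1.4375 − 0.6875/2 = 1.09375, R_n = min(1.2×1.09375×0.375×58, 2.4×0.625×0.375×58) = 28.547 kips/bolt; interior L_c = 1.9375 − 0.6875 = 1.25, R_n = 32.625 kips/bolt. φR_n = 0.75 × (2×28.547 + 6×32.625) = 189.6 kips.
Block shear: shear path 2×[1.4375+3×1.9375] = 2×7.25 in, A_gv = 5.4375, A_nv = 2×(7.25 − 3.5×0.75)×0.375 = 3.4688 in²; tension across gage: (1.8125 − 1×0.75)×0.375 = 0.39844 in². R_n = min(0.6×58×3.4688, 0.6×36×5.4375) + 1.0×58×0.39844 = min(120.71, 117.45) + 23.11 = 140.56 kips. φR_n = 0.75 × 140.56 = 105.4 kips.
Tension rupture (net): A_n = (4.8125 − 2×0.75)×0.375 = 1.2422 in² (U = 1.0, A_e = A_n). φR_n = 0.75 × 58 × 1.2422 = 54.0 kips.
Governing: min(125.2, 189.6, 105.4, 54.0) = 54.0 kips → net-section rupture.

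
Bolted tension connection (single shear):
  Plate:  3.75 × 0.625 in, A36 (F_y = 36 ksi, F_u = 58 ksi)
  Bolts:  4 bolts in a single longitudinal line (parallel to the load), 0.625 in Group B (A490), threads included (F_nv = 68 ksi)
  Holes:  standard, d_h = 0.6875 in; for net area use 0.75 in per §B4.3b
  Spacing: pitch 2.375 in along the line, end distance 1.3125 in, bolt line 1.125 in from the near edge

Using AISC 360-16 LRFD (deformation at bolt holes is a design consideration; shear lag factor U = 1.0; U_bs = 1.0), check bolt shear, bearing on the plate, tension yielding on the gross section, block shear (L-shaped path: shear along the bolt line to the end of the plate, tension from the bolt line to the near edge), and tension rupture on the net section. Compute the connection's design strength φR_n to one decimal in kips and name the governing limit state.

Bolt shear: A_b = π(0.625)²/4 = 0.3068 in². φR_n = 0.75 × 68 × 0.3068 × 4 × 1 = 62.6 kips.
Bearing (0.625 in plate, F_u = 58 ksi): end bolts L_c = 1.3125 − 0.6875/2 = 0.96875, R_n = min(1.2×0.96875×0.625×58, 2.4×0.625×0.625×58) = 42.141 kips/bolt; interior L_c = 2.375 − 0.6875 = 1.6875, R_n = 54.375 kips/bolt. φR_n = 0.75 × (1×42.141 + 3×54.375) = 153.9 kips.
Tension yield (gross): A_g = 3.75×0.625 = 2.3438 in². φR_n = 0.90 × 36 × 2.3438 = 75.9 kips.
Block shear: shear path 1×[1.3125+3×2.375] = 1×8.4375 in, A_gv = 5.2734, A_nv = 1×(8.4375 − 3.5×0.75)×0.625 = 3.6328 in²; tension to near edge: (1.125 − 0.5×0.75)×0.625 = 0.46875 in². R_n = min(0.6×58×3.6328, 0.6×36×5.2734) + 1.0×58×0.46875 = min(126.42, 113.91) + 27.188 = 141.1 kips. φR_n = 0.75 × 141.1 = 105.8 kips.
Tension rupture (net): A_n = (3.75 − 1×0.75)×0.625 = 1.875 in² (U = 1.0, A_e = A_n). φR_n = 0.75 × 58 × 1.875 = 81.6 kips.
Governing: min(62.6, 153.9, 75.9, 105.8, 81.6) = 62.6 kips → bolt shear.

62.6 kips (bolt shear governs)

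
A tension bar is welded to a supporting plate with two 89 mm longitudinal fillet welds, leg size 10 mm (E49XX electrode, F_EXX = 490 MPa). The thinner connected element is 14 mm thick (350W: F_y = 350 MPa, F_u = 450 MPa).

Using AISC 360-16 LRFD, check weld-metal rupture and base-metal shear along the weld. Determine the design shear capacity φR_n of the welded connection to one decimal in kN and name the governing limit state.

Weld metal: throat = 0.707×10 = 7.07 mm, L = 2×89 = 178 mm. φR_n = 0.75 × 0.6 × 490 × 7.07 × 178 = 277.5 kN.
Base metal shear (14 mm plate): yield φR_n = 1.0×0.6×350×14×178 = 523.3 kN; rupture φR_n = 0.75×0.6×450×14×178 = 504.6 kN; take 504.6 kN (rupture).
Governing: min(277.5, 504.6) = 277.5 kN → weld metal.

277.5 kN (weld metal governs)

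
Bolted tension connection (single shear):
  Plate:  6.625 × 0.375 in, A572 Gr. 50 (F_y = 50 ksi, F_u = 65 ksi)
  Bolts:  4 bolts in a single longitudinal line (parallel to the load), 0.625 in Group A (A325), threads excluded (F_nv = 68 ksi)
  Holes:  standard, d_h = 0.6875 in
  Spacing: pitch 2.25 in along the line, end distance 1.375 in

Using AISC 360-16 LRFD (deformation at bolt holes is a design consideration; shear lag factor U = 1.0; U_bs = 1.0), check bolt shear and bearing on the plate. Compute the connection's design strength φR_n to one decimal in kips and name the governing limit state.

62.6 kips (bolt shear governs)

Bolt shear: A_b = π(0.625)²/4 = 0.3068 in². φR_n = 0.75 × 68 × 0.3068 × 4 × 1 = 62.6 kips.
Bearing (0.375 in plate, F_u = 65 ksi): end bolts L_c = 1.375 − 0.6875/2 = 1.03125, R_n = min(1.2×1.03125×0.375×65, 2.4×0.625×0.375×65) = 30.164 kips/bolt; interior L_c = 2.25 − 0.6875 = 1.5625, R_n = 36.563 kips/bolt. φR_n = 0.75 × (1×30.164 + 3×36.563) = 104.9 kips.
Governing: min(62.6, 104.9) = 62.6 kips → bolt shear.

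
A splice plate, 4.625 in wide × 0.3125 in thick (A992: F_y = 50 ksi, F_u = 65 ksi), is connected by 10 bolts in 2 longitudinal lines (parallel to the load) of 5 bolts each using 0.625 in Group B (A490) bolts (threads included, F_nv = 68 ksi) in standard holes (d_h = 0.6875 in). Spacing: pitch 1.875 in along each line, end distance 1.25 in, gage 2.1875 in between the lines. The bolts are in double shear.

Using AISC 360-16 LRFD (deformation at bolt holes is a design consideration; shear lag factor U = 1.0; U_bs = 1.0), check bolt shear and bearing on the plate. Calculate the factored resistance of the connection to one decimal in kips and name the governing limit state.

206.8 kips (bearing governs)

Bolt shear: A_b = π(0.625)²/4 = 0.3068 in². φR_n = 0.75 × 68 × 0.3068 × 10 × 2 = 312.9 kips.
Bearing (0.3125 in plate, F_u = 65 ksi): end bolts L_c = 1.25 − 0.6875/2 = 0.90625, R_n = min(1.2×0.90625×0.3125×65, 2.4×0.625×0.3125×65) = 22.09 kips/bolt; interior L_c = 1.875 − 0.6875 = 1.1875, R_n = 28.945 kips/bolt. φR_n = 0.75 × (2×22.09 + 8×28.945) = 206.8 kips.
Governing: min(312.9, 206.8) = 206.8 kips → bearing.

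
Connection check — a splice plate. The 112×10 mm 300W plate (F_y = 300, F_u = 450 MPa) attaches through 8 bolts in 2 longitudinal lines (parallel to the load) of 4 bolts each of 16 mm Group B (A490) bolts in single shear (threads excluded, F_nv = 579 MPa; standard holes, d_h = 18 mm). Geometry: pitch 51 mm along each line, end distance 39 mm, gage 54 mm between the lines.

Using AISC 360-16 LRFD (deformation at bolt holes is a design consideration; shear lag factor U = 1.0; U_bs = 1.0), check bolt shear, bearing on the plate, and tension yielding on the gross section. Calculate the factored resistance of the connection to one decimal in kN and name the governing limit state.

302.4 kN (gross-section yield governs)

Bolt shear: A_b = π(16)²/4 = 201.06 mm². φR_n = 0.75 × 579 × 201.06 × 8 × 1 = 698.5 kN.
Bearing (10 mm plate, F_u = 450 MPa): end bolts L_c = 39 − 18/2 = 30, R_n = min(1.2×30×10×450, 2.4×16×10×450) = 162 kN/bolt; interior L_c = 51 − 18 = 33, R_n = 172.8 kN/bolt. φR_n = 0.75 × (2×162 + 6×172.8) = 1020.6 kN.
Tension yield (gross): A_g = 112×10 = 1120 mm². φR_n = 0.90 × 300 × 1120 = 302.4 kN.
Governing: min(698.5, 1020.6, 302.4) = 302.4 kN → gross-section yield.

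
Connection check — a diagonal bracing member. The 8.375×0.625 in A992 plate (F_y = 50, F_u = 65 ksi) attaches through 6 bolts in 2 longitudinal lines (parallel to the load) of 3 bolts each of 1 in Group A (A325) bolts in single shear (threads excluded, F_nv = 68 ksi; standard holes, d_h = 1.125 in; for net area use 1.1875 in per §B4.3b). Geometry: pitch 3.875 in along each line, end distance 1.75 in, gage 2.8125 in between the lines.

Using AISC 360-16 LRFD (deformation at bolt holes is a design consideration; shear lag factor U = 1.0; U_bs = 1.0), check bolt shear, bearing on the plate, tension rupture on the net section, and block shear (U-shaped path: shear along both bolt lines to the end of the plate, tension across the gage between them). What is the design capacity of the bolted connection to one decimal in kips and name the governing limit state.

Bolt shear: A_b = π(1)²/4 = 0.7854 in². φR_n = 0.75 × 68 × 0.7854 × 6 × 1 = 240.3 kips.
Bearing (0.625 in plate, F_u = 65 ksi): end bolts L_c = 1.75 − 1.125/2 = 1.1875, R_n = min(1.2×1.1875×0.625×65, 2.4×1×0.625×65) = 57.891 kips/bolt; interior L_c = 3.875 − 1.125 = 2.75, R_n = 97.5 kips/bolt. φR_n = 0.75 × (2×57.891 + 4×97.5) = 379.3 kips.
Tension rupture (net): A_n = (8.375 − 2×1.1875)×0.625 = 3.75 in² (U = 1.0, A_e = A_n). φR_n = 0.75 × 65 × 3.75 = 182.8 kips.
Block shear: shear path 2×[1.75+2×3.875] = 2×9.5 in, A_gv = 11.875, A_nv = 2×(9.5 − 2.5×1.1875)×0.625 = 8.1641 in²; tension across gage: (2.8125 − 1×1.1875)×0.625 = 1.0156 in². R_n = min(0.6×65×8.1641, 0.6×50×11.875) + 1.0×65×1.0156 = min(318.4, 356.25) + 66.014 = 384.41 kips. φR_n = 0.75 × 384.41 = 288.3 kips.
Governing: min(240.3, 379.3, 182.8, 288.3) = 182.8 kips → net-section rupture.

182.8 kips (net-section rupture governs)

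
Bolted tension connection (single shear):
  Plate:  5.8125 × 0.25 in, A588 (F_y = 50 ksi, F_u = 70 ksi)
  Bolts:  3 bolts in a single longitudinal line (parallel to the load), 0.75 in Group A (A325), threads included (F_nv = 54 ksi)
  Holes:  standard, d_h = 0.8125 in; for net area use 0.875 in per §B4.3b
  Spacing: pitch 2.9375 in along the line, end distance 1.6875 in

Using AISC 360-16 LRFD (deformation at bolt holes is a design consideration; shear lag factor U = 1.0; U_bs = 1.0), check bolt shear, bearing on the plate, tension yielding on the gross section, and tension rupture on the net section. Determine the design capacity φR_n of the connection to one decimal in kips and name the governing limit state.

53.7 kips (bolt shear governs)

Bolt shear: A_b = π(0.75)²/4 = 0.44179 in². φR_n = 0.75 × 54 × 0.44179 × 3 × 1 = 53.7 kips.
Bearing (0.25 in plate, F_u = 70 ksi): end bolts L_c = 1.6875 − 0.8125/2 = 1.28125, R_n = min(1.2×1.28125×0.25×70, 2.4×0.75×0.25×70) = 26.906 kips/bolt; interior L_c = 2.9375 − 0.8125 = 2.125, R_n = 31.5 kips/bolt. φR_n = 0.75 × (1×26.906 + 2×31.5) = 67.4 kips.
Tension yield (gross): A_g = 5.8125×0.25 = 1.4531 in². φR_n = 0.90 × 50 × 1.4531 = 65.4 kips.
Tension rupture (net): A_n = (5.8125 − 1×0.875)×0.25 = 1.2344 in² (U = 1.0, A_e = A_n). φR_n = 0.75 × 70 × 1.2344 = 64.8 kips.
Governing: min(53.7, 67.4, 65.4, 64.8) = 53.7 kips → bolt shear.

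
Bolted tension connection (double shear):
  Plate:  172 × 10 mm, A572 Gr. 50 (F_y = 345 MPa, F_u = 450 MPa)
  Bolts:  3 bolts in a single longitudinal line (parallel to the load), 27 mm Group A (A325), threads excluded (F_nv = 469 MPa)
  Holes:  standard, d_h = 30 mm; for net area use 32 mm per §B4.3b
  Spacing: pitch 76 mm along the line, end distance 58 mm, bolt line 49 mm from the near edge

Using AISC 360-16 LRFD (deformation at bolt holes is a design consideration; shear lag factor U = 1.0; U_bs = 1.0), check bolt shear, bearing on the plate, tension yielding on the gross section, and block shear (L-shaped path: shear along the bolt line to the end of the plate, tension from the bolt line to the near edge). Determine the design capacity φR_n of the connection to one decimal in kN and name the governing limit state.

Bolt shear: A_b = π(27)²/4 = 572.56 mm². φR_n = 0.75 × 469 × 572.56 × 3 × 2 = 1208.4 kN.
Bearing (10 mm plate, F_u = 450 MPa): end bolts L_c = 58 − 30/2 = 43, R_n = min(1.2×43×10×450, 2.4×27×10×450) = 232.2 kN/bolt; interior L_c = 76 − 30 = 46, R_n = 248.4 kN/bolt. φR_n = 0.75 × (1×232.2 + 2×248.4) = 546.8 kN.
Tension yield (gross): A_g = 172×10 = 1720 mm². φR_n = 0.90 × 345 × 1720 = 534.1 kN.
Block shear: shear path 1×[58+2×76] = 1×210 mm, A_gv = 2100, A_nv = 1×(210 − 2.5×32)×10 = 1300 mm²; tension to near edge: (49 − 0.5×32)×10 = 330 mm². R_n = min(0.6×450×1300, 0.6×345×2100) + 1.0×450×330 = min(351, 434.7) + 148.5 = 499.5 kN. φR_n = 0.75 × 499.5 = 374.6 kN.
Governing: min(1208.4, 546.8, 534.1, 374.6) = 374.6 kN → block shear.

374.6 kN (block shear governs)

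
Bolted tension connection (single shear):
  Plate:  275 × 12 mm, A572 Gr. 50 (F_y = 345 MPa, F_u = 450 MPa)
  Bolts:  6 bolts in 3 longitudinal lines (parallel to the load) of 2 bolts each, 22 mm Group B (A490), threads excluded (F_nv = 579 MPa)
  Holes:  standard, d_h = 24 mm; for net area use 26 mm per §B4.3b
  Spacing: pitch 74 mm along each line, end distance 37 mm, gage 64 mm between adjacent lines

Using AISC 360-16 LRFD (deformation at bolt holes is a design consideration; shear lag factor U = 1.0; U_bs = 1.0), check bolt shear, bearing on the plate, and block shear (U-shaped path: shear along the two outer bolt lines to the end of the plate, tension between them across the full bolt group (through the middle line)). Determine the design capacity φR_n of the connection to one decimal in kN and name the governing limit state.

Bolt shear: A_b = π(22)²/4 = 380.13 mm². φR_n = 0.75 × 579 × 380.13 × 6 × 1 = 990.4 kN.
Bearing (12 mm plate, F_u = 450 MPa): end bolts L_c = 37 − 24/2 = 25, R_n = min(1.2×25×12×450, 2.4×22×12×450) = 162 kN/bolt; interior L_c = 74 − 24 = 50, R_n = 285.12 kN/bolt. φR_n = 0.75 × (3×162 + 3×285.12) = 1006.0 kN.
Block shear: shear path 2×[37+1×74] = 2×111 mm, A_gv = 2664, A_nv = 2×(111 − 1.5×26)×12 = 1728 mm²; tension across gage: (128 − 2×26)×12 = 912 mm². R_n = min(0.6×450×1728, 0.6×345×2664) + 1.0×450×912 = min(466.56, 551.45) + 410.4 = 876.96 kN. φR_n = 0.75 × 876.96 = 657.7 kN.
Governing: min(990.4, 1006.0, 657.7) = 657.7 kN → block shear.

657.7 kN (block shear governs)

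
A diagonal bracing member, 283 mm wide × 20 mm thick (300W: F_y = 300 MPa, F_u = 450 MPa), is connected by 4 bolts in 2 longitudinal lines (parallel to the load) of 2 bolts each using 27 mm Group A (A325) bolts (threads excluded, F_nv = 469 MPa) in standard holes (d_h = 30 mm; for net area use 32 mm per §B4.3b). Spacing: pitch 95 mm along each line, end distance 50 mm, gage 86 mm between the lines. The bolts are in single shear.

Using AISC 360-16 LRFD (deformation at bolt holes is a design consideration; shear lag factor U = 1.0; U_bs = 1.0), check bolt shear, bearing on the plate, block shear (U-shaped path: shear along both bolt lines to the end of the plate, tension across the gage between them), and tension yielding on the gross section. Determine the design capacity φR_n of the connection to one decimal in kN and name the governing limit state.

805.6 kN (bolt shear governs)

Bolt shear: A_b = π(27)²/4 = 572.56 mm². φR_n = 0.75 × 469 × 572.56 × 4 × 1 = 805.6 kN.
Bearing (20 mm plate, F_u = 450 MPa): end bolts L_c = 50 − 30/2 = 35, R_n = min(1.2×35×20×450, 2.4×27×20×450) = 378 kN/bolt; interior L_c = 95 − 30 = 65, R_n = 583.2 kN/bolt. φR_n = 0.75 × (2×378 + 2×583.2) = 1441.8 kN.
Block shear: shear path 2×[50+1×95] = 2×145 mm, A_gv = 5800, A_nv = 2×(145 − 1.5×32)×20 = 3880 mm²; tension across gage: (86 − 1×32)×20 = 1080 mm². R_n = min(0.6×450×3880, 0.6×300×5800) + 1.0×450×1080 = min(1047.6, 1044) + 486 = 1530 kN. φR_n = 0.75 × 1530 = 1147.5 kN.
Tension yield (gross): A_g = 283×20 = 5660 mm². φR_n = 0.90 × 300 × 5660 = 1528.2 kN.
Governing: min(805.6, 1441.8, 1147.5, 1528.2) = 805.6 kN → bolt shear.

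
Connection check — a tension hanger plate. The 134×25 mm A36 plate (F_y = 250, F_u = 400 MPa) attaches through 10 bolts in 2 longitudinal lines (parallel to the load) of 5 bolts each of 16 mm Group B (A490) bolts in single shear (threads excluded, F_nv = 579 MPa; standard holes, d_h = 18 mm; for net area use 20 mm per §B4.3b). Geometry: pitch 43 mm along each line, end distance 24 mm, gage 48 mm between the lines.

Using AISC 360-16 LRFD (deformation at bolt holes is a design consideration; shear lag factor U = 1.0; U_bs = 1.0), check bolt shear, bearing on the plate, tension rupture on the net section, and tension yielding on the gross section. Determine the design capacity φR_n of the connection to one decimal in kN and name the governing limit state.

Bolt shear: A_b = π(16)²/4 = 201.06 mm². φR_n = 0.75 × 579 × 201.06 × 10 × 1 = 873.1 kN.
Bearing (25 mm plate, F_u = 400 MPa): end bolts L_c = 24 − 18/2 = 15, R_n = min(1.2×15×25×400, 2.4×16×25×400) = 180 kN/bolt; interior L_c = 43 − 18 = 25, R_n = 300 kN/bolt. φR_n = 0.75 × (2×180 + 8×300) = 2070.0 kN.
Tension rupture (net): A_n = (134 − 2×20)×25 = 2350 mm² (U = 1.0, A_e = A_n). φR_n = 0.75 × 400 × 2350 = 705.0 kN.
Tension yield (gross): A_g = 134×25 = 3350 mm². φR_n = 0.90 × 250 × 3350 = 753.8 kN.
Governing: min(873.1, 2070.0, 705.0, 753.8) = 705.0 kN → net-section rupture.

705.0 kN (net-section rupture governs)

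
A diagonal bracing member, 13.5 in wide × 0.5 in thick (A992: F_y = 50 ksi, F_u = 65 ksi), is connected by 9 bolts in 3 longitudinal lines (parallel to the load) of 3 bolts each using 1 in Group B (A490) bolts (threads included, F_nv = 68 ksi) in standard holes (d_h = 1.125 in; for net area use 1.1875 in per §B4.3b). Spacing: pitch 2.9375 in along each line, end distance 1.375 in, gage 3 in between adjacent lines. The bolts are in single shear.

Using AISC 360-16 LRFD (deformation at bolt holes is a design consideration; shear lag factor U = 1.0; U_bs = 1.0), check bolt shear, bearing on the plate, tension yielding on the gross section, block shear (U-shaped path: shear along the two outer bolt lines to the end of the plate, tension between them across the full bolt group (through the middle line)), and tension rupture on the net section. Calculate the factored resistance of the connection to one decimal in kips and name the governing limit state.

213.6 kips (block shear governs)

Bolt shear: A_b = π(1)²/4 = 0.7854 in². φR_n = 0.75 × 68 × 0.7854 × 9 × 1 = 360.5 kips.
Bearing (0.5 in plate, F_u = 65 ksi): end bolts L_c = 1.375 − 1.125/2 = 0.8125, R_n = min(1.2×0.8125×0.5×65, 2.4×1×0.5×65) = 31.688 kips/bolt; interior L_c = 2.9375 − 1.125 = 1.8125, R_n = 70.688 kips/bolt. φR_n = 0.75 × (3×31.688 + 6×70.688) = 389.4 kips.
Tension yield (gross): A_g = 13.5×0.5 = 6.75 in². φR_n = 0.90 × 50 × 6.75 = 303.8 kips.
Block shear: shear path 2×[1.375+2×2.9375] = 2×7.25 in, A_gv = 7.25, A_nv = 2×(7.25 − 2.5×1.1875)×0.5 = 4.2813 in²; tension across gage: (6 − 2×1.1875)×0.5 = 1.8125 in². R_n = min(0.6×65×4.2813, 0.6×50×7.25) + 1.0×65×1.8125 = min(166.97, 217.5) + 117.81 = 284.78 kips. φR_n = 0.75 × 284.78 = 213.6 kips.
Tension rupture (net): A_n = (13.5 − 3×1.1875)×0.5 = 4.9688 in² (U = 1.0, A_e = A_n). φR_n = 0.75 × 65 × 4.9688 = 242.2 kips.
Governing: min(360.5, 389.4, 303.8, 213.6, 242.2) = 213.6 kips → block shear.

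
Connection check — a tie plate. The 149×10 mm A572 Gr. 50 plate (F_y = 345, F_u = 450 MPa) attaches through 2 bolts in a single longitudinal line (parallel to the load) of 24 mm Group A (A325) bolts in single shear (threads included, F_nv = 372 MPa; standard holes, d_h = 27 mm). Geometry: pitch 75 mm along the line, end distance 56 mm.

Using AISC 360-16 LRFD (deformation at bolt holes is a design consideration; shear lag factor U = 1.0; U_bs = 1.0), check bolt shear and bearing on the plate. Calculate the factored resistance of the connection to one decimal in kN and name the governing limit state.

Bolt shear: A_b = π(24)²/4 = 452.39 mm². φR_n = 0.75 × 372 × 452.39 × 2 × 1 = 252.4 kN.
Bearing (10 mm plate, F_u = 450 MPa): end bolts L_c = 56 − 27/2 = 42.5, R_n = min(1.2×42.5×10×450, 2.4×24×10×450) = 229.5 kN/bolt; interior L_c = 75 − 27 = 48, R_n = 259.2 kN/bolt. φR_n = 0.75 × (1×229.5 + 1×259.2) = 366.5 kN.
Governing: min(252.4, 366.5) = 252.4 kN → bolt shear.

252.4 kN (bolt shear governs)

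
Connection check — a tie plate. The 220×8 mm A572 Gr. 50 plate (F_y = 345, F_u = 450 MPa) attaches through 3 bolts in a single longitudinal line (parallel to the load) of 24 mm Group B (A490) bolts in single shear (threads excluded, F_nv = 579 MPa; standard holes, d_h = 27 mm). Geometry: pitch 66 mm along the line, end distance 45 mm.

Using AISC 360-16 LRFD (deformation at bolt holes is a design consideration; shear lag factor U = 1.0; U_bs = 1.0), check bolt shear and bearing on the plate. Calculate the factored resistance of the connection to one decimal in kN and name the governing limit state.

354.8 kN (bearing governs)

Bolt shear: A_b = π(24)²/4 = 452.39 mm². φR_n = 0.75 × 579 × 452.39 × 3 × 1 = 589.4 kN.
Bearing (8 mm plate, F_u = 450 MPa): end bolts L_c = 45 − 27/2 = 31.5, R_n = min(1.2×31.5×8×450, 2.4×24×8×450) = 136.08 kN/bolt; interior L_c = 66 − 27 = 39, R_n = 168.48 kN/bolt. φR_n = 0.75 × (1×136.08 + 2×168.48) = 354.8 kN.
Governing: min(589.4, 354.8) = 354.8 kN → bearing.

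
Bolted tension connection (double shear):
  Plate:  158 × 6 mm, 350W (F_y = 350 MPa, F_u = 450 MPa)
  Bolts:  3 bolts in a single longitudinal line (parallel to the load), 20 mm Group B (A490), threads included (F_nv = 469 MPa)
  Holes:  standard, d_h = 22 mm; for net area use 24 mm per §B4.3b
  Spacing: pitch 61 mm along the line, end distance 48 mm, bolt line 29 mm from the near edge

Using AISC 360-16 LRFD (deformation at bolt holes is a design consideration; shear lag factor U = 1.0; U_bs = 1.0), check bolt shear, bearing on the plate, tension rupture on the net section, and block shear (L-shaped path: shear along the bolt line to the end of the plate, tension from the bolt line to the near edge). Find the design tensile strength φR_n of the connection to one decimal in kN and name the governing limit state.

168.1 kN (block shear governs)

Bolt shear: A_b = π(20)²/4 = 314.16 mm². φR_n = 0.75 × 469 × 314.16 × 3 × 2 = 663.0 kN.
Bearing (6 mm plate, F_u = 450 MPa): end bolts L_c = 48 − 22/2 = 37, R_n = min(1.2×37×6×450, 2.4×20×6×450) = 119.88 kN/bolt; interior L_c = 61 − 22 = 39, R_n = 126.36 kN/bolt. φR_n = 0.75 × (1×119.88 + 2×126.36) = 279.5 kN.
Tension rupture (net): A_n = (158 − 1×24)×6 = 804 mm² (U = 1.0, A_e = A_n). φR_n = 0.75 × 450 × 804 = 271.4 kN.
Block shear: shear path 1×[48+2×61] = 1×170 mm, A_gv = 1020, A_nv = 1×(170 − 2.5×24)×6 = 660 mm²; tension to near edge: (29 − 0.5×24)×6 = 102 mm². R_n = min(0.6×450×660, 0.6×350×1020) + 1.0×450×102 = min(178.2, 214.2) + 45.9 = 224.1 kN. φR_n = 0.75 × 224.1 = 168.1 kN.
Governing: min(663.0, 279.5, 271.4, 168.1) = 168.1 kN → block shear.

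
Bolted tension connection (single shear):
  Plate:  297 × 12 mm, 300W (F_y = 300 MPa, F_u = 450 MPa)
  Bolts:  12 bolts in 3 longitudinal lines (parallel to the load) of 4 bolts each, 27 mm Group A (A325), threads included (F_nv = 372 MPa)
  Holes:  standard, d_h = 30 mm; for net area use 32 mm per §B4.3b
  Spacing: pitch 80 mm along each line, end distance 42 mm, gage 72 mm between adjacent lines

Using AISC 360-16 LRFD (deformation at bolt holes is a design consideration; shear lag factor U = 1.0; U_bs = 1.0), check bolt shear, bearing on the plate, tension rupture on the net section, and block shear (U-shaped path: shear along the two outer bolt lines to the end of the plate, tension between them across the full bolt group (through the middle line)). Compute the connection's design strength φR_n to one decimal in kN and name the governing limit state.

814.1 kN (net-section rupture governs)

Bolt shear: A_b = π(27)²/4 = 572.56 mm². φR_n = 0.75 × 372 × 572.56 × 12 × 1 = 1916.9 kN.
Bearing (12 mm plate, F_u = 450 MPa): end bolts L_c = 42 − 30/2 = 27, R_n = min(1.2×27×12×450, 2.4×27×12×450) = 174.96 kN/bolt; interior L_c = 80 − 30 = 50, R_n = 324 kN/bolt. φR_n = 0.75 × (3×174.96 + 9×324) = 2580.7 kN.
Tension rupture (net): A_n = (297 − 3×32)×12 = 2412 mm² (U = 1.0, A_e = A_n). φR_n = 0.75 × 450 × 2412 = 814.1 kN.
Block shear: shear path 2×[42+3×80] = 2×282 mm, A_gv = 6768, A_nv = 2×(282 − 3.5×32)×12 = 4080 mm²; tension across gage: (144 − 2×32)×12 = 960 mm². R_n = min(0.6×450×4080, 0.6×300×6768) + 1.0×450×960 = min(1101.6, 1218.2) + 432 = 1533.6 kN. φR_n = 0.75 × 1533.6 = 1150.2 kN.
Governing: min(1916.9, 2580.7, 814.1, 1150.2) = 814.1 kN → net-section rupture.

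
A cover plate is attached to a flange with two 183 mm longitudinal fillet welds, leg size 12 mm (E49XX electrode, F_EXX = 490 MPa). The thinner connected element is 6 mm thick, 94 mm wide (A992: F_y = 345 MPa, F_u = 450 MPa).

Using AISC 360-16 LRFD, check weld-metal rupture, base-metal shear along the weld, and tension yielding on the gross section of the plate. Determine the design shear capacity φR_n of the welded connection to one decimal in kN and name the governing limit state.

Weld metal: throat = 0.707×12 = 8.484 mm, L = 2×183 = 366 mm. φR_n = 0.75 × 0.6 × 490 × 8.484 × 366 = 684.7 kN.
Base metal shear (6 mm plate): yield φR_n = 1.0×0.6×345×6×366 = 454.6 kN; rupture φR_n = 0.75×0.6×450×6×366 = 444.7 kN; take 444.7 kN (rupture).
Tension yield (gross): A_g = 94×6 = 564 mm². φR_n = 0.90 × 345 × 564 = 175.1 kN.
Governing: min(684.7, 444.7, 175.1) = 175.1 kN → gross-section yield.

175.1 kN (gross-section yield governs)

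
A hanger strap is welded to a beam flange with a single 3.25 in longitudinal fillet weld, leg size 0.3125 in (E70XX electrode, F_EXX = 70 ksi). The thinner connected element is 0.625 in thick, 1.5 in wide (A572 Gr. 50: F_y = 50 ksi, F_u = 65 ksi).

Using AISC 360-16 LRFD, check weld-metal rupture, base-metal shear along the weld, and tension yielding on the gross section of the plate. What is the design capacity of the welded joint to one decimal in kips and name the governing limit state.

22.6 kips (weld metal governs)

Weld metal: throat = 0.707×0.3125 = 0.22094 in, L = 3.25 in. φR_n = 0.75 × 0.6 × 70 × 0.22094 × 3.25 = 22.6 kips.
Base metal shear (0.625 in plate): yield φR_n = 1.0×0.6×50×0.625×3.25 = 60.9 kips; rupture φR_n = 0.75×0.6×65×0.625×3.25 = 59.4 kips; take 59.4 kips (rupture).
Tension yield (gross): A_g = 1.5×0.625 = 0.9375 in². φR_n = 0.90 × 50 × 0.9375 = 42.2 kips.
Governing: min(22.6, 59.4, 42.2) = 22.6 kips → weld metal.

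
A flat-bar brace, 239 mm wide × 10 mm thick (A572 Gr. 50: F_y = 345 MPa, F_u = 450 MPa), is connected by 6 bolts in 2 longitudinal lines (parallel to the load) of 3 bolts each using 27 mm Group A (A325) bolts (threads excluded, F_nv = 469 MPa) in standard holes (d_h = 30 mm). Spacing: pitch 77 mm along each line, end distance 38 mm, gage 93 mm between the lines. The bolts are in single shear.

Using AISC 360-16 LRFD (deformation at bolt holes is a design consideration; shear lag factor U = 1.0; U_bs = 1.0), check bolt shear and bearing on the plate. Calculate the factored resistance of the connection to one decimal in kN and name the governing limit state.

Bolt shear: A_b = π(27)²/4 = 572.56 mm². φR_n = 0.75 × 469 × 572.56 × 6 × 1 = 1208.4 kN.
Bearing (10 mm plate, F_u = 450 MPa): end bolts L_c = 38 − 30/2 = 23, R_n = min(1.2×23×10×450, 2.4×27×10×450) = 124.2 kN/bolt; interior L_c = 77 − 30 = 47, R_n = 253.8 kN/bolt. φR_n = 0.75 × (2×124.2 + 4×253.8) = 947.7 kN.
Governing: min(1208.4, 947.7) = 947.7 kN → bearing.

947.7 kN (bearing governs)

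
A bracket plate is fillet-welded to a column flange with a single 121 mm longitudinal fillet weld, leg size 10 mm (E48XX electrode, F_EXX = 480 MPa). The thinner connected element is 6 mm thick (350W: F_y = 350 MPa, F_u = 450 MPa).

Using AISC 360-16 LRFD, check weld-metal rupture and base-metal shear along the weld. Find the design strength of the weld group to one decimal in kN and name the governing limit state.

147.0 kN (base-metal shear governs)

Weld metal: throat = 0.707×10 = 7.07 mm, L = 121 mm. φR_n = 0.75 × 0.6 × 480 × 7.07 × 121 = 184.8 kN.
Base metal shear (6 mm plate): yield φR_n = 1.0×0.6×350×6×121 = 152.5 kN; rupture φR_n = 0.75×0.6×450×6×121 = 147.0 kN; take 147.0 kN (rupture).
Governing: min(184.8, 147.0) = 147.0 kN → base-metal shear.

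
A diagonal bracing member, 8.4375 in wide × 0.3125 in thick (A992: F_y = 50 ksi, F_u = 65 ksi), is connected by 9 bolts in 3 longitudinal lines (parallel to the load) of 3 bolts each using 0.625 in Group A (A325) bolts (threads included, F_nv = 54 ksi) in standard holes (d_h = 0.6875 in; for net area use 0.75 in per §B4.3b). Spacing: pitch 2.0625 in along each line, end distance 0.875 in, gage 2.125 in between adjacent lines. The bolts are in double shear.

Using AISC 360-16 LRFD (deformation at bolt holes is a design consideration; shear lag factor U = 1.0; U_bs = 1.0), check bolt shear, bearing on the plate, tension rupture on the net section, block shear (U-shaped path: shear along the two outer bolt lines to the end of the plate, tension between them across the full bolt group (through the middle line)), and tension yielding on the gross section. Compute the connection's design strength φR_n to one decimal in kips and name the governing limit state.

94.3 kips (net-section rupture governs)

Bolt shear: A_b = π(0.625)²/4 = 0.3068 in². φR_n = 0.75 × 54 × 0.3068 × 9 × 2 = 223.7 kips.
Bearing (0.3125 in plate, F_u = 65 ksi): end bolts L_c = 0.875 − 0.6875/2 = 0.53125, R_n = min(1.2×0.53125×0.3125×65, 2.4×0.625×0.3125×65) = 12.949 kips/bolt; interior L_c = 2.0625 − 0.6875 = 1.375, R_n = 30.469 kips/bolt. φR_n = 0.75 × (3×12.949 + 6×30.469) = 166.2 kips.
Tension rupture (net): A_n = (8.4375 − 3×0.75)×0.3125 = 1.9336 in² (U = 1.0, A_e = A_n). φR_n = 0.75 × 65 × 1.9336 = 94.3 kips.
Block shear: shear path 2×[0.875+2×2.0625] = 2×5 in, A_gv = 3.125, A_nv = 2×(5 − 2.5×0.75)×0.3125 = 1.9531 in²; tension across gage: (4.25 − 2×0.75)×0.3125 = 0.85938 in². R_n = min(0.6×65×1.9531, 0.6×50×3.125) + 1.0×65×0.85938 = min(76.171, 93.75) + 55.86 = 132.03 kips. φR_n = 0.75 × 132.03 = 99.0 kips.
Tension yield (gross): A_g = 8.4375×0.3125 = 2.6367 in². φR_n = 0.90 × 50 × 2.6367 = 118.7 kips.
Governing: min(223.7, 166.2, 94.3, 99.0, 118.7) = 94.3 kips → net-section rupture.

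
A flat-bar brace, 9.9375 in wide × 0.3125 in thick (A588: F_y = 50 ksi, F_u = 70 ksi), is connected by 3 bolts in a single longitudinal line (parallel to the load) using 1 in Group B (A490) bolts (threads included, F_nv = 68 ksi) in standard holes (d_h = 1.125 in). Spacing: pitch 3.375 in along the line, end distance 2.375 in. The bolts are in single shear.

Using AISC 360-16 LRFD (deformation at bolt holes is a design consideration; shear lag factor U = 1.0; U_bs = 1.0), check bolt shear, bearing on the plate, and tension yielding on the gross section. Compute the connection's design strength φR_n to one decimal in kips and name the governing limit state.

114.4 kips (bearing governs)

Bolt shear: A_b = π(1)²/4 = 0.7854 in². φR_n = 0.75 × 68 × 0.7854 × 3 × 1 = 120.2 kips.
Bearing (0.3125 in plate, F_u = 70 ksi): end bolts L_c = 2.375 − 1.125/2 = 1.8125, R_n = min(1.2×1.8125×0.3125×70, 2.4×1×0.3125×70) = 47.578 kips/bolt; interior L_c = 3.375 − 1.125 = 2.25, R_n = 52.5 kips/bolt. φR_n = 0.75 × (1×47.578 + 2×52.5) = 114.4 kips.
Tension yield (gross): A_g = 9.9375×0.3125 = 3.1055 in². φR_n = 0.90 × 50 × 3.1055 = 139.7 kips.
Governing: min(120.2, 114.4, 139.7) = 114.4 kips → bearing.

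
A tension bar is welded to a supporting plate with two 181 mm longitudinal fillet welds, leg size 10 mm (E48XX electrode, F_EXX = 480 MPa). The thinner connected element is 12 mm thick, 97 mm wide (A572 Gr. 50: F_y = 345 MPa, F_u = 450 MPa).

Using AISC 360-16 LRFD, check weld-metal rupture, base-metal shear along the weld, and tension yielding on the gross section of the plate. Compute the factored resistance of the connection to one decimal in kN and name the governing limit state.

Weld metal: throat = 0.707×10 = 7.07 mm, L = 2×181 = 362 mm. φR_n = 0.75 × 0.6 × 480 × 7.07 × 362 = 552.8 kN.
Base metal shear (12 mm plate): yield φR_n = 1.0×0.6×345×12×362 = 899.2 kN; rupture φR_n = 0.75×0.6×450×12×362 = 879.7 kN; take 879.7 kN (rupture).
Tension yield (gross): A_g = 97×12 = 1164 mm². φR_n = 0.90 × 345 × 1164 = 361.4 kN.
Governing: min(552.8, 879.7, 361.4) = 361.4 kN → gross-section yield.

361.4 kN (gross-section yield governs)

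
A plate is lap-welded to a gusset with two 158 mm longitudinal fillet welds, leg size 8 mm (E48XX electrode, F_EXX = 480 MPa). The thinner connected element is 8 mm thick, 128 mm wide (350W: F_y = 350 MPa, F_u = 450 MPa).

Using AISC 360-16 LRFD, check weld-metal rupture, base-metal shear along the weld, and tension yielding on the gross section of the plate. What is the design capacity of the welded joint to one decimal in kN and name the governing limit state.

Weld metal: throat = 0.707×8 = 5.656 mm, L = 2×158 = 316 mm. φR_n = 0.75 × 0.6 × 480 × 5.656 × 316 = 386.1 kN.
Base metal shear (8 mm plate): yield φR_n = 1.0×0.6×350×8×316 = 530.9 kN; rupture φR_n = 0.75×0.6×450×8×316 = 511.9 kN; take 511.9 kN (rupture).
Tension yield (gross): A_g = 128×8 = 1024 mm². φR_n = 0.90 × 350 × 1024 = 322.6 kN.
Governing: min(386.1, 511.9, 322.6) = 322.6 kN → gross-section yield.

322.6 kN (gross-section yield governs)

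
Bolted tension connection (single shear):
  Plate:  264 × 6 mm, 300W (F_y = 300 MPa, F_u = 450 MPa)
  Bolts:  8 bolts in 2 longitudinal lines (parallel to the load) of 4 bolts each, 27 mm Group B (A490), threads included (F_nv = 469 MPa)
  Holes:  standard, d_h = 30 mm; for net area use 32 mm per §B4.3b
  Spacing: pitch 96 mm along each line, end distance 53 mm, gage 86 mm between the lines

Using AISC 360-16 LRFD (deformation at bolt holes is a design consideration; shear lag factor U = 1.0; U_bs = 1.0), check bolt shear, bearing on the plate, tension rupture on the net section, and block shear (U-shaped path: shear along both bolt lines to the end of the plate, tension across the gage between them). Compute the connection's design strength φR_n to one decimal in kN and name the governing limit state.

Bolt shear: A_b = π(27)²/4 = 572.56 mm². φR_n = 0.75 × 469 × 572.56 × 8 × 1 = 1611.2 kN.
Bearing (6 mm plate, F_u = 450 MPa): end bolts L_c = 53 − 30/2 = 38, R_n = min(1.2×38×6×450, 2.4×27×6×450) = 123.12 kN/bolt; interior L_c = 96 − 30 = 66, R_n = 174.96 kN/bolt. φR_n = 0.75 × (2×123.12 + 6×174.96) = 972.0 kN.
Tension rupture (net): A_n = (264 − 2×32)×6 = 1200 mm² (U = 1.0, A_e = A_n). φR_n = 0.75 × 450 × 1200 = 405.0 kN.
Block shear: shear path 2×[53+3×96] = 2×341 mm, A_gv = 4092, A_nv = 2×(341 − 3.5×32)×6 = 2748 mm²; tension across gage: (86 − 1×32)×6 = 324 mm². R_n = min(0.6×450×2748, 0.6×300×4092) + 1.0×450×324 = min(741.96, 736.56) + 145.8 = 882.36 kN. φR_n = 0.75 × 882.36 = 661.8 kN.
Governing: min(1611.2, 972.0, 405.0, 661.8) = 405.0 kN → net-section rupture.

405.0 kN (net-section rupture governs)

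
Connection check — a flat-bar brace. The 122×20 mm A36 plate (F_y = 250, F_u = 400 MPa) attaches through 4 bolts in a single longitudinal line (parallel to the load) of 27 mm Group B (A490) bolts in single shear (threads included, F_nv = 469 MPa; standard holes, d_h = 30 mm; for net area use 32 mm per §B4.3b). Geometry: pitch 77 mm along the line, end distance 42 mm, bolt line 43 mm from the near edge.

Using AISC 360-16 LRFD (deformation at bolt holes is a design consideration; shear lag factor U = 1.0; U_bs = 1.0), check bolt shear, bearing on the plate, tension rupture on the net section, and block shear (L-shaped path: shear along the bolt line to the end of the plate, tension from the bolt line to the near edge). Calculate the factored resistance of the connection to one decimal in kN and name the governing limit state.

540.0 kN (net-section rupture governs)

Bolt shear: A_b = π(27)²/4 = 572.56 mm². φR_n = 0.75 × 469 × 572.56 × 4 × 1 = 805.6 kN.
Bearing (20 mm plate, F_u = 400 MPa): end bolts L_c = 42 − 30/2 = 27, R_n = min(1.2×27×20×400, 2.4×27×20×400) = 259.2 kN/bolt; interior L_c = 77 − 30 = 47, R_n = 451.2 kN/bolt. φR_n = 0.75 × (1×259.2 + 3×451.2) = 1209.6 kN.
Tension rupture (net): A_n = (122 − 1×32)×20 = 1800 mm² (U = 1.0, A_e = A_n). φR_n = 0.75 × 400 × 1800 = 540.0 kN.
Block shear: shear path 1×[42+3×77] = 1×273 mm, A_gv = 5460, A_nv = 1×(273 − 3.5×32)×20 = 3220 mm²; tension to near edge: (43 − 0.5×32)×20 = 540 mm². R_n = min(0.6×400×3220, 0.6×250×5460) + 1.0×400×540 = min(772.8, 819) + 216 = 988.8 kN. φR_n = 0.75 × 988.8 = 741.6 kN.
Governing: min(805.6, 1209.6, 540.0, 741.6) = 540.0 kN → net-section rupture.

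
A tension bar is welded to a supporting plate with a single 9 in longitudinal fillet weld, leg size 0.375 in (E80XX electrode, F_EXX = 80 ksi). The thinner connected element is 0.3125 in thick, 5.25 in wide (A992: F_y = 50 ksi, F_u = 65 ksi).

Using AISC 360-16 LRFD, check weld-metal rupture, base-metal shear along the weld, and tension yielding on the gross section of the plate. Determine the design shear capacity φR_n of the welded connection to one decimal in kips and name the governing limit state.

Weld metal: throat = 0.707×0.375 = 0.26513 in, L = 9 in. φR_n = 0.75 × 0.6 × 80 × 0.26513 × 9 = 85.9 kips.
Base metal shear (0.3125 in plate): yield φR_n = 1.0×0.6×50×0.3125×9 = 84.4 kips; rupture φR_n = 0.75×0.6×65×0.3125×9 = 82.3 kips; take 82.3 kips (rupture).
Tension yield (gross): A_g = 5.25×0.3125 = 1.6406 in². φR_n = 0.90 × 50 × 1.6406 = 73.8 kips.
Governing: min(85.9, 82.3, 73.8) = 73.8 kips → gross-section yield.

73.8 kips (gross-section yield governs)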